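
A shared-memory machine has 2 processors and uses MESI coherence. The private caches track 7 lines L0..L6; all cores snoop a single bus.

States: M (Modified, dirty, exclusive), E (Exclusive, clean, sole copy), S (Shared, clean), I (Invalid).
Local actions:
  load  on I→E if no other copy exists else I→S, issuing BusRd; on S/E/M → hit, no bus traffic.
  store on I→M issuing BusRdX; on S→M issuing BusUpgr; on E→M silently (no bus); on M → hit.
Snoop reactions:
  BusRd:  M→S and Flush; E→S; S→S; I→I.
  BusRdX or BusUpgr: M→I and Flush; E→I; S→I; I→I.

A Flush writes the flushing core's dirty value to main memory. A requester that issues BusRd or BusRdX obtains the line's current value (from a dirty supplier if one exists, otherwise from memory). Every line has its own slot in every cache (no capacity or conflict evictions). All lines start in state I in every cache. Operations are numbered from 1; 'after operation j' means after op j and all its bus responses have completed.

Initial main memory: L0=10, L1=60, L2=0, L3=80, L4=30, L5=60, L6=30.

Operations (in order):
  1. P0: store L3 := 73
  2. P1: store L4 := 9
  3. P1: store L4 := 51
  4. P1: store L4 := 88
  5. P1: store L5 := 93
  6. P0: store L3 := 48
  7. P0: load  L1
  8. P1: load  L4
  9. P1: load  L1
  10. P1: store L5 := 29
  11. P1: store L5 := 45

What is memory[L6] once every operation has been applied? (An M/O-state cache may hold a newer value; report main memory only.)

1. P0: store L3 := 73  bus=[BusRdX]  L3: P0=M P1=I  mem[L3]=80
2. P1: store L4 := 9  bus=[BusRdX]  L4: P0=I P1=M  mem[L4]=30
3. P1: store L4 := 51  bus=[-]  L4: P0=I P1=M  mem[L4]=30
4. P1: store L4 := 88  bus=[-]  L4: P0=I P1=M  mem[L4]=30
5. P1: store L5 := 93  bus=[BusRdX]  L5: P0=I P1=M  mem[L5]=60
6. P0: store L3 := 48  bus=[-]  L3: P0=M P1=I  mem[L3]=80
7. P0: load  L1  bus=[BusRd]  L1: P0=E P1=I  mem[L1]=60
8. P1: load  L4  bus=[-]  L4: P0=I P1=M  mem[L4]=30
9. P1: load  L1  bus=[BusRd]  L1: P0=S P1=S  mem[L1]=60
10. P1: store L5 := 29  bus=[-]  L5: P0=I P1=M  mem[L5]=60
11. P1: store L5 := 45  bus=[-]  L5: P0=I P1=M  mem[L5]=60

memory[L6] = 30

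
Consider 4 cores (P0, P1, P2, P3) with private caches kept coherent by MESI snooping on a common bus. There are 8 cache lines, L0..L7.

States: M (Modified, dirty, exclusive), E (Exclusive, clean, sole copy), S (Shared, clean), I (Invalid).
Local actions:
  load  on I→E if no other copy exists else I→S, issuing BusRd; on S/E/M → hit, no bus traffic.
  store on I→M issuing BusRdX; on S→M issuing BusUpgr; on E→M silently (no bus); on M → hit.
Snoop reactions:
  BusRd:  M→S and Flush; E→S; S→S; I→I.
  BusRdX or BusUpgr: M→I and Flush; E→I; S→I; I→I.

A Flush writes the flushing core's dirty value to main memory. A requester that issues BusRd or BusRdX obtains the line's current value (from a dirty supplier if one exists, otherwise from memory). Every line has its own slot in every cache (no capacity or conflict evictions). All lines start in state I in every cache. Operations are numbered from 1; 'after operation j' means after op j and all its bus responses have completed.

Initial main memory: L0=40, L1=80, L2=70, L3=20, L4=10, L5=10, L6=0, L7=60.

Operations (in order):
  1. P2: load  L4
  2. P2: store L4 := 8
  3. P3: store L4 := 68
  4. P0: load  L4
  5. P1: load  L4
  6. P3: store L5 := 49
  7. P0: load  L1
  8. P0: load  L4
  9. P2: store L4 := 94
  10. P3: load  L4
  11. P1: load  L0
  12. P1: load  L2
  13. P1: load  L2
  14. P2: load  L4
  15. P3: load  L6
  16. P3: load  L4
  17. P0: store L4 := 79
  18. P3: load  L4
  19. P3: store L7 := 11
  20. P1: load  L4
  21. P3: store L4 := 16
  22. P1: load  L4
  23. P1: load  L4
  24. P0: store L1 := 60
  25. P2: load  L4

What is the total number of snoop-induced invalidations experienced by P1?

  op1 P2: load  L4 → I/I/E/I on L4; bus BusRd; mem=10
  op2 P2: store L4 := 8 → I/I/M/I on L4; bus (none); mem=10
  op3 P3: store L4 := 68 → I/I/I/M on L4; bus BusRdX Flush; mem=8
  op4 P0: load  L4 → S/I/I/S on L4; bus BusRd Flush; mem=68
  op5 P1: load  L4 → S/S/I/S on L4; bus BusRd; mem=68
  op6 P3: store L5 := 49 → I/I/I/M on L5; bus BusRdX; mem=10
  op7 P0: load  L1 → E/I/I/I on L1; bus BusRd; mem=80
  op8 P0: load  L4 → S/S/I/S on L4; bus (none); mem=68
  op9 P2: store L4 := 94 → I/I/M/I on L4; bus BusRdX; mem=68
  op10 P3: load  L4 → I/I/S/S on L4; bus BusRd Flush; mem=94
  op11 P1: load  L0 → I/E/I/I on L0; bus BusRd; mem=40
  op12 P1: load  L2 → I/E/I/I on L2; bus BusRd; mem=70
  op13 P1: load  L2 → I/E/I/I on L2; bus (none); mem=70
  op14 P2: load  L4 → I/I/S/S on L4; bus (none); mem=94
  op15 P3: load  L6 → I/I/I/E on L6; bus BusRd; mem=0
  op16 P3: load  L4 → I/I/S/S on L4; bus (none); mem=94
  op17 P0: store L4 := 79 → M/I/I/I on L4; bus BusRdX; mem=94
  op18 P3: load  L4 → S/I/I/S on L4; bus BusRd Flush; mem=79
  op19 P3: store L7 := 11 → I/I/I/M on L7; bus BusRdX; mem=60
  op20 P1: load  L4 → S/S/I/S on L4; bus BusRd; mem=79
  op21 P3: store L4 := 16 → I/I/I/M on L4; bus BusUpgr; mem=79
  op22 P1: load  L4 → I/S/I/S on L4; bus BusRd Flush; mem=16
  op23 P1: load  L4 → I/S/I/S on L4; bus (none); mem=16
  op24 P0: store L1 := 60 → M/I/I/I on L1; bus (none); mem=80
  op25 P2: load  L4 → I/S/S/S on L4; bus BusRd; mem=16

invalidations = 2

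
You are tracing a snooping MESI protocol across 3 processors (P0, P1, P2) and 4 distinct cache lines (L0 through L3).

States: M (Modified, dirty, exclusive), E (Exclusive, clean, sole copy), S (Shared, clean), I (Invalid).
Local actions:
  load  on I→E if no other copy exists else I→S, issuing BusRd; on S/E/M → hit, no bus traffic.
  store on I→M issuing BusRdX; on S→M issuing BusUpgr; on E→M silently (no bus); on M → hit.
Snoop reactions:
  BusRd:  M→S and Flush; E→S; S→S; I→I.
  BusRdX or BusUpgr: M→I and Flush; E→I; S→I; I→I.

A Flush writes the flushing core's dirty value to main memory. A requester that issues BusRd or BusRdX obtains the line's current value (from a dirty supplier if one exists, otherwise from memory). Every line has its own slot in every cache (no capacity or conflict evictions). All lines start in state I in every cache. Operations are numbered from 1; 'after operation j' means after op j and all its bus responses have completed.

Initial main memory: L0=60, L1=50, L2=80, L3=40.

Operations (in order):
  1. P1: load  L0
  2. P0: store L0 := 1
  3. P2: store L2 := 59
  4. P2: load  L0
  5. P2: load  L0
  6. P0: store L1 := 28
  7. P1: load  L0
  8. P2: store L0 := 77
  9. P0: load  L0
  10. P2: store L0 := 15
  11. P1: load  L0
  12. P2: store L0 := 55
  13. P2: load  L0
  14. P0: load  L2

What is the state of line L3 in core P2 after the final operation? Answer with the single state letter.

[1] P1: load  L0 | P0:I, P1:E(60), P2:I | bus: BusRd
[2] P0: store L0 := 1 | P0:M(1), P1:I, P2:I | bus: BusRdX
[3] P2: store L2 := 59 | P0:I, P1:I, P2:M(59) | bus: BusRdX
[4] P2: load  L0 | P0:S(1), P1:I, P2:S(1) | bus: BusRd,Flush
[5] P2: load  L0 | P0:S(1), P1:I, P2:S(1) | bus: none
[6] P0: store L1 := 28 | P0:M(28), P1:I, P2:I | bus: BusRdX
[7] P1: load  L0 | P0:S(1), P1:S(1), P2:S(1) | bus: BusRd
[8] P2: store L0 := 77 | P0:I, P1:I, P2:M(77) | bus: BusUpgr
[9] P0: load  L0 | P0:S(77), P1:I, P2:S(77) | bus: BusRd,Flush
[10] P2: store L0 := 15 | P0:I, P1:I, P2:M(15) | bus: BusUpgr
[11] P1: load  L0 | P0:I, P1:S(15), P2:S(15) | bus: BusRd,Flush
[12] P2: store L0 := 55 | P0:I, P1:I, P2:M(55) | bus: BusUpgr
[13] P2: load  L0 | P0:I, P1:I, P2:M(55) | bus: none
[14] P0: load  L2 | P0:S(59), P1:I, P2:S(59) | bus: BusRd,Flush

state = I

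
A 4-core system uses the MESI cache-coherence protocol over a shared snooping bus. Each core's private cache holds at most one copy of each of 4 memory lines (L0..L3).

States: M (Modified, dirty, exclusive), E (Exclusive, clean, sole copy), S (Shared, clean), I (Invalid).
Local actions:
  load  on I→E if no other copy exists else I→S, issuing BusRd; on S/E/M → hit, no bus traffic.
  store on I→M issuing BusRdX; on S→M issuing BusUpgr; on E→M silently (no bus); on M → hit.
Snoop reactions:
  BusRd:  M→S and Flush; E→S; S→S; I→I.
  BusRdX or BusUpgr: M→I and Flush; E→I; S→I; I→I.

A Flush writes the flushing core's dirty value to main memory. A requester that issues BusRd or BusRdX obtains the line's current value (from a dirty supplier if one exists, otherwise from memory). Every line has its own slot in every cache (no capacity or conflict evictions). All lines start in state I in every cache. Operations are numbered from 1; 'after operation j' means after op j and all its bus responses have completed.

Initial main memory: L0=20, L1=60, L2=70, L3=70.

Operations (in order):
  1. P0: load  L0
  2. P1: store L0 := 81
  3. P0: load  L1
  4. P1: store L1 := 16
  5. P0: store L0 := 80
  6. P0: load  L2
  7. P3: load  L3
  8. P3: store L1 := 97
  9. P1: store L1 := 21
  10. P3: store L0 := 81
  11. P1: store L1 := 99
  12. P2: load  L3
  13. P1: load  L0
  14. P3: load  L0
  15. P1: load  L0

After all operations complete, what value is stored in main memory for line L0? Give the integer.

memory[L0] = 81

  op1 P0: load  L0 → E/I/I/I on L0; bus BusRd; mem=20
  op2 P1: store L0 := 81 → I/M/I/I on L0; bus BusRdX; mem=20
  op3 P0: load  L1 → E/I/I/I on L1; bus BusRd; mem=60
  op4 P1: store L1 := 16 → I/M/I/I on L1; bus BusRdX; mem=60
  op5 P0: store L0 := 80 → M/I/I/I on L0; bus BusRdX Flush; mem=81
  op6 P0: load  L2 → E/I/I/I on L2; bus BusRd; mem=70
  op7 P3: load  L3 → I/I/I/E on L3; bus BusRd; mem=70
  op8 P3: store L1 := 97 → I/I/I/M on L1; bus BusRdX Flush; mem=16
  op9 P1: store L1 := 21 → I/M/I/I on L1; bus BusRdX Flush; mem=97
  op10 P3: store L0 := 81 → I/I/I/M on L0; bus BusRdX Flush; mem=80
  op11 P1: store L1 := 99 → I/M/I/I on L1; bus (none); mem=97
  op12 P2: load  L3 → I/I/S/S on L3; bus BusRd; mem=70
  op13 P1: load  L0 → I/S/I/S on L0; bus BusRd Flush; mem=81
  op14 P3: load  L0 → I/S/I/S on L0; bus (none); mem=81
  op15 P1: load  L0 → I/S/I/S on L0; bus (none); mem=81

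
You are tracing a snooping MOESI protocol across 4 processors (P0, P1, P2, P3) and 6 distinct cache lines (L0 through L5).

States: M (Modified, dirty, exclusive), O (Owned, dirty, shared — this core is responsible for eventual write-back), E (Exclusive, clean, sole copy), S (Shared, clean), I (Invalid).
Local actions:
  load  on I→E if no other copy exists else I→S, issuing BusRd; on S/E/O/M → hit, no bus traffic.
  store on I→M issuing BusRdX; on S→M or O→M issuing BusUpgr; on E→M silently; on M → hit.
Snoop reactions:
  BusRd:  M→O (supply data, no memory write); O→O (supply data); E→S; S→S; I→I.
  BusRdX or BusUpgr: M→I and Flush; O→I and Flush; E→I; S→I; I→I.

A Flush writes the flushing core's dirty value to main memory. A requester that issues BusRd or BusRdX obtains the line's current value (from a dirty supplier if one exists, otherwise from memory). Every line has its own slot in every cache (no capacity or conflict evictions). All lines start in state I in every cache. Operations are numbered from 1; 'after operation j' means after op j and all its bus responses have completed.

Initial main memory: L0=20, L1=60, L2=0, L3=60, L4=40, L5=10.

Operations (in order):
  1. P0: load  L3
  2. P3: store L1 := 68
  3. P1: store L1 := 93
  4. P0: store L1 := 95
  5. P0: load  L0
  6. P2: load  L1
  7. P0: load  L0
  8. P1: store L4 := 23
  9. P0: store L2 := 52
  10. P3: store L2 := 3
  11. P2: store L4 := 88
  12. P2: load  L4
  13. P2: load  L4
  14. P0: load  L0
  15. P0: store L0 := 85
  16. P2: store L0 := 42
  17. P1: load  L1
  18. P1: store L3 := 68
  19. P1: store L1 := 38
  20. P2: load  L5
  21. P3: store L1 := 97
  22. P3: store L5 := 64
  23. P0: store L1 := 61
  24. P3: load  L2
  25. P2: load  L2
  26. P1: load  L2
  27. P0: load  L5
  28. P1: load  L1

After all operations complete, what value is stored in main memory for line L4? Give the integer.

  op1 P0: load  L3 → E/I/I/I on L3; bus BusRd; mem=60
  op2 P3: store L1 := 68 → I/I/I/M on L1; bus BusRdX; mem=60
  op3 P1: store L1 := 93 → I/M/I/I on L1; bus BusRdX Flush; mem=68
  op4 P0: store L1 := 95 → M/I/I/I on L1; bus BusRdX Flush; mem=93
  op5 P0: load  L0 → E/I/I/I on L0; bus BusRd; mem=20
  op6 P2: load  L1 → O/I/S/I on L1; bus BusRd; mem=93
  op7 P0: load  L0 → E/I/I/I on L0; bus (none); mem=20
  op8 P1: store L4 := 23 → I/M/I/I on L4; bus BusRdX; mem=40
  op9 P0: store L2 := 52 → M/I/I/I on L2; bus BusRdX; mem=0
  op10 P3: store L2 := 3 → I/I/I/M on L2; bus BusRdX Flush; mem=52
  op11 P2: store L4 := 88 → I/I/M/I on L4; bus BusRdX Flush; mem=23
  op12 P2: load  L4 → I/I/M/I on L4; bus (none); mem=23
  op13 P2: load  L4 → I/I/M/I on L4; bus (none); mem=23
  op14 P0: load  L0 → E/I/I/I on L0; bus (none); mem=20
  op15 P0: store L0 := 85 → M/I/I/I on L0; bus (none); mem=20
  op16 P2: store L0 := 42 → I/I/M/I on L0; bus BusRdX Flush; mem=85
  op17 P1: load  L1 → O/S/S/I on L1; bus BusRd; mem=93
  op18 P1: store L3 := 68 → I/M/I/I on L3; bus BusRdX; mem=60
  op19 P1: store L1 := 38 → I/M/I/I on L1; bus BusUpgr Flush; mem=95
  op20 P2: load  L5 → I/I/E/I on L5; bus BusRd; mem=10
  op21 P3: store L1 := 97 → I/I/I/M on L1; bus BusRdX Flush; mem=38
  op22 P3: store L5 := 64 → I/I/I/M on L5; bus BusRdX; mem=10
  op23 P0: store L1 := 61 → M/I/I/I on L1; bus BusRdX Flush; mem=97
  op24 P3: load  L2 → I/I/I/M on L2; bus (none); mem=52
  op25 P2: load  L2 → I/I/S/O on L2; bus BusRd; mem=52
  op26 P1: load  L2 → I/S/S/O on L2; bus BusRd; mem=52
  op27 P0: load  L5 → S/I/I/O on L5; bus BusRd; mem=10
  op28 P1: load  L1 → O/S/I/I on L1; bus BusRd; mem=97

memory[L4] = 23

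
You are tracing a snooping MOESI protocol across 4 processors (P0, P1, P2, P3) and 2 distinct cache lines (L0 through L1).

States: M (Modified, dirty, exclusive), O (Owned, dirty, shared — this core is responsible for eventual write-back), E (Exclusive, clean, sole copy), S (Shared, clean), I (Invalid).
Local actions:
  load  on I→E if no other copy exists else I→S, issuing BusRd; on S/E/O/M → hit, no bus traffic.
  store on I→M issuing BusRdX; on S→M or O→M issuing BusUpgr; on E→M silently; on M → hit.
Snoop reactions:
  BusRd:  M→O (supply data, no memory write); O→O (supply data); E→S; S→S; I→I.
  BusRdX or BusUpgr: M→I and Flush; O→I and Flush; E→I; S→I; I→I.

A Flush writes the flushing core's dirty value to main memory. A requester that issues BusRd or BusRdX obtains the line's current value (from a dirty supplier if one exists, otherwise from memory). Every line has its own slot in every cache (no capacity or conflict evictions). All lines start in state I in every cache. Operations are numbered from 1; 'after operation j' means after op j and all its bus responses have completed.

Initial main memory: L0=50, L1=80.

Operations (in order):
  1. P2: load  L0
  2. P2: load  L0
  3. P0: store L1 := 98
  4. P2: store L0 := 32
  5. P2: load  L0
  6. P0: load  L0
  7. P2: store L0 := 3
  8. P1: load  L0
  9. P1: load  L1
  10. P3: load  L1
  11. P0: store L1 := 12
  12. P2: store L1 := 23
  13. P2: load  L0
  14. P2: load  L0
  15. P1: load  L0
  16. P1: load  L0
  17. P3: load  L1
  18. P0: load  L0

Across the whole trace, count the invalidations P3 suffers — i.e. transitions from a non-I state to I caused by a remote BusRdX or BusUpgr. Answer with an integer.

[1] P2: load  L0 | P0:I, P1:I, P2:E(50), P3:I | bus: BusRd
[2] P2: load  L0 | P0:I, P1:I, P2:E(50), P3:I | bus: none
[3] P0: store L1 := 98 | P0:M(98), P1:I, P2:I, P3:I | bus: BusRdX
[4] P2: store L0 := 32 | P0:I, P1:I, P2:M(32), P3:I | bus: none
[5] P2: load  L0 | P0:I, P1:I, P2:M(32), P3:I | bus: none
[6] P0: load  L0 | P0:S(32), P1:I, P2:O(32), P3:I | bus: BusRd
[7] P2: store L0 := 3 | P0:I, P1:I, P2:M(3), P3:I | bus: BusUpgr
[8] P1: load  L0 | P0:I, P1:S(3), P2:O(3), P3:I | bus: BusRd
[9] P1: load  L1 | P0:O(98), P1:S(98), P2:I, P3:I | bus: BusRd
[10] P3: load  L1 | P0:O(98), P1:S(98), P2:I, P3:S(98) | bus: BusRd
[11] P0: store L1 := 12 | P0:M(12), P1:I, P2:I, P3:I | bus: BusUpgr
[12] P2: store L1 := 23 | P0:I, P1:I, P2:M(23), P3:I | bus: BusRdX,Flush
[13] P2: load  L0 | P0:I, P1:S(3), P2:O(3), P3:I | bus: none
[14] P2: load  L0 | P0:I, P1:S(3), P2:O(3), P3:I | bus: none
[15] P1: load  L0 | P0:I, P1:S(3), P2:O(3), P3:I | bus: none
[16] P1: load  L0 | P0:I, P1:S(3), P2:O(3), P3:I | bus: none
[17] P3: load  L1 | P0:I, P1:I, P2:O(23), P3:S(23) | bus: BusRd
[18] P0: load  L0 | P0:S(3), P1:S(3), P2:O(3), P3:I | bus: BusRd

invalidations = 1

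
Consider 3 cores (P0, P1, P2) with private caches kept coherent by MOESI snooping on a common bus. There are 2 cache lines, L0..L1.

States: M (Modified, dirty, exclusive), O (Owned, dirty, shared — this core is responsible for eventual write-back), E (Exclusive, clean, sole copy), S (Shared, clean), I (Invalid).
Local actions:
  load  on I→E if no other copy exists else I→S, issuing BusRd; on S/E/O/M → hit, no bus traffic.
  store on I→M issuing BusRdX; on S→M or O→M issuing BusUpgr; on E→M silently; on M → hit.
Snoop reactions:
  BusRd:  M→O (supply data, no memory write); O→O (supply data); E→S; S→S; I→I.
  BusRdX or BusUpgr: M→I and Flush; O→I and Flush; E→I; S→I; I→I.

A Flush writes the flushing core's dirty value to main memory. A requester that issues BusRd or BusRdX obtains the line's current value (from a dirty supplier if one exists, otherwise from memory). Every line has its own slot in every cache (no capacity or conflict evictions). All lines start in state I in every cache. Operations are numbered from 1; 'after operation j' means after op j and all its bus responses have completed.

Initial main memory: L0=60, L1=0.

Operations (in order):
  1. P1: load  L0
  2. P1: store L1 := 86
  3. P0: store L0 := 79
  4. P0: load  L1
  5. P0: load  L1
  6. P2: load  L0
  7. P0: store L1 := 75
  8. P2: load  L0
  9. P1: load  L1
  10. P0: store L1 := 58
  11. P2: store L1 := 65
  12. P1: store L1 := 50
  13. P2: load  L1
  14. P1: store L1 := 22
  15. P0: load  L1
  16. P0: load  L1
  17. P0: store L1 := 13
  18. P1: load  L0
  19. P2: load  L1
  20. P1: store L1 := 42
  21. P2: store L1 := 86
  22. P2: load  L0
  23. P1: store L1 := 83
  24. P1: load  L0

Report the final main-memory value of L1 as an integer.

memory[L1] = 86

[1] P1: load  L0 | P0:I, P1:E(60), P2:I | bus: BusRd
[2] P1: store L1 := 86 | P0:I, P1:M(86), P2:I | bus: BusRdX
[3] P0: store L0 := 79 | P0:M(79), P1:I, P2:I | bus: BusRdX
[4] P0: load  L1 | P0:S(86), P1:O(86), P2:I | bus: BusRd
[5] P0: load  L1 | P0:S(86), P1:O(86), P2:I | bus: none
[6] P2: load  L0 | P0:O(79), P1:I, P2:S(79) | bus: BusRd
[7] P0: store L1 := 75 | P0:M(75), P1:I, P2:I | bus: BusUpgr,Flush
[8] P2: load  L0 | P0:O(79), P1:I, P2:S(79) | bus: none
[9] P1: load  L1 | P0:O(75), P1:S(75), P2:I | bus: BusRd
[10] P0: store L1 := 58 | P0:M(58), P1:I, P2:I | bus: BusUpgr
[11] P2: store L1 := 65 | P0:I, P1:I, P2:M(65) | bus: BusRdX,Flush
[12] P1: store L1 := 50 | P0:I, P1:M(50), P2:I | bus: BusRdX,Flush
[13] P2: load  L1 | P0:I, P1:O(50), P2:S(50) | bus: BusRd
[14] P1: store L1 := 22 | P0:I, P1:M(22), P2:I | bus: BusUpgr
[15] P0: load  L1 | P0:S(22), P1:O(22), P2:I | bus: BusRd
[16] P0: load  L1 | P0:S(22), P1:O(22), P2:I | bus: none
[17] P0: store L1 := 13 | P0:M(13), P1:I, P2:I | bus: BusUpgr,Flush
[18] P1: load  L0 | P0:O(79), P1:S(79), P2:S(79) | bus: BusRd
[19] P2: load  L1 | P0:O(13), P1:I, P2:S(13) | bus: BusRd
[20] P1: store L1 := 42 | P0:I, P1:M(42), P2:I | bus: BusRdX,Flush
[21] P2: store L1 := 86 | P0:I, P1:I, P2:M(86) | bus: BusRdX,Flush
[22] P2: load  L0 | P0:O(79), P1:S(79), P2:S(79) | bus: none
[23] P1: store L1 := 83 | P0:I, P1:M(83), P2:I | bus: BusRdX,Flush
[24] P1: load  L0 | P0:O(79), P1:S(79), P2:S(79) | bus: none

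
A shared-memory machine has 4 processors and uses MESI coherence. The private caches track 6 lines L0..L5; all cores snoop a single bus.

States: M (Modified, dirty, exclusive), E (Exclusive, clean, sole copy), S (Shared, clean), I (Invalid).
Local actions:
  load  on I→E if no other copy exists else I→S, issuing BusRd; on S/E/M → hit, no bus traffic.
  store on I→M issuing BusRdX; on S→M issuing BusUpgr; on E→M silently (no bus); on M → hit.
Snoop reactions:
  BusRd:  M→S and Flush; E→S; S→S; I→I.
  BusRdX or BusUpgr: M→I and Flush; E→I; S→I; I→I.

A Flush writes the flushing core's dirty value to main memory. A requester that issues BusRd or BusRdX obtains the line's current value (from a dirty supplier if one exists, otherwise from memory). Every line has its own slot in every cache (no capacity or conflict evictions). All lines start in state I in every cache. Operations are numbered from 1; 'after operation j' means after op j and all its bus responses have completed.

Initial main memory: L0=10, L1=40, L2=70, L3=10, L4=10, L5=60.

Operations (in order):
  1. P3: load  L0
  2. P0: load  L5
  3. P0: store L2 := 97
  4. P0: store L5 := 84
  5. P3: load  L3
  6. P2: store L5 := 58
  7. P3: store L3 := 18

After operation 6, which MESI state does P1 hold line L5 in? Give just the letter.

state = I

  op1 P3: load  L0 → I/I/I/E on L0; bus BusRd; mem=10
  op2 P0: load  L5 → E/I/I/I on L5; bus BusRd; mem=60
  op3 P0: store L2 := 97 → M/I/I/I on L2; bus BusRdX; mem=70
  op4 P0: store L5 := 84 → M/I/I/I on L5; bus (none); mem=60
  op5 P3: load  L3 → I/I/I/E on L3; bus BusRd; mem=10
  op6 P2: store L5 := 58 → I/I/M/I on L5; bus BusRdX Flush; mem=84
  op7 P3: store L3 := 18 → I/I/I/M on L3; bus (none); mem=10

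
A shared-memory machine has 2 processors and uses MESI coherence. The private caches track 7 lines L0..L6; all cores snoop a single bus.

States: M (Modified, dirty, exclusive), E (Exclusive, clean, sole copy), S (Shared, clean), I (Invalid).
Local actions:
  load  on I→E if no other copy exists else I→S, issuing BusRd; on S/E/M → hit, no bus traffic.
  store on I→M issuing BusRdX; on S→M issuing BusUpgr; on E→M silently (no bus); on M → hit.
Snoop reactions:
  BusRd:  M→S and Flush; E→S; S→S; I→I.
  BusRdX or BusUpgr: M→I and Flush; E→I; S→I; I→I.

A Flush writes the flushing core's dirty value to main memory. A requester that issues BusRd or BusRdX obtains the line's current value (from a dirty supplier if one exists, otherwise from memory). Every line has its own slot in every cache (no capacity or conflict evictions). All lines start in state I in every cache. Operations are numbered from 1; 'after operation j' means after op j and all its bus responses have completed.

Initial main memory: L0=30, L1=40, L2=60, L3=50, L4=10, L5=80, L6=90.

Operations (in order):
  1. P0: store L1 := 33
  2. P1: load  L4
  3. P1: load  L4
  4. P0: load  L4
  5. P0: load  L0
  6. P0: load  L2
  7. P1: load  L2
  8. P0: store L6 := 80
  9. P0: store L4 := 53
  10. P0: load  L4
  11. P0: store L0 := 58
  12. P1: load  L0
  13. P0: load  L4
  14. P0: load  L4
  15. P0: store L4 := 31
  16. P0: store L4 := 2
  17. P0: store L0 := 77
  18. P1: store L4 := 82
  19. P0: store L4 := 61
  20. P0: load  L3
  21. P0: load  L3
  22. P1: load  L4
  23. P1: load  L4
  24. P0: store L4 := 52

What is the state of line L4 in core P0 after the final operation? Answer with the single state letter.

1. P0: store L1 := 33  bus=[BusRdX]  L1: P0=M P1=I  mem[L1]=40
2. P1: load  L4  bus=[BusRd]  L4: P0=I P1=E  mem[L4]=10
3. P1: load  L4  bus=[-]  L4: P0=I P1=E  mem[L4]=10
4. P0: load  L4  bus=[BusRd]  L4: P0=S P1=S  mem[L4]=10
5. P0: load  L0  bus=[BusRd]  L0: P0=E P1=I  mem[L0]=30
6. P0: load  L2  bus=[BusRd]  L2: P0=E P1=I  mem[L2]=60
7. P1: load  L2  bus=[BusRd]  L2: P0=S P1=S  mem[L2]=60
8. P0: store L6 := 80  bus=[BusRdX]  L6: P0=M P1=I  mem[L6]=90
9. P0: store L4 := 53  bus=[BusUpgr]  L4: P0=M P1=I  mem[L4]=10
10. P0: load  L4  bus=[-]  L4: P0=M P1=I  mem[L4]=10
11. P0: store L0 := 58  bus=[-]  L0: P0=M P1=I  mem[L0]=30
12. P1: load  L0  bus=[BusRd,Flush]  L0: P0=S P1=S  mem[L0]=58
13. P0: load  L4  bus=[-]  L4: P0=M P1=I  mem[L4]=10
14. P0: load  L4  bus=[-]  L4: P0=M P1=I  mem[L4]=10
15. P0: store L4 := 31  bus=[-]  L4: P0=M P1=I  mem[L4]=10
16. P0: store L4 := 2  bus=[-]  L4: P0=M P1=I  mem[L4]=10
17. P0: store L0 := 77  bus=[BusUpgr]  L0: P0=M P1=I  mem[L0]=58
18. P1: store L4 := 82  bus=[BusRdX,Flush]  L4: P0=I P1=M  mem[L4]=2
19. P0: store L4 := 61  bus=[BusRdX,Flush]  L4: P0=M P1=I  mem[L4]=82
20. P0: load  L3  bus=[BusRd]  L3: P0=E P1=I  mem[L3]=50
21. P0: load  L3  bus=[-]  L3: P0=E P1=I  mem[L3]=50
22. P1: load  L4  bus=[BusRd,Flush]  L4: P0=S P1=S  mem[L4]=61
23. P1: load  L4  bus=[-]  L4: P0=S P1=S  mem[L4]=61
24. P0: store L4 := 52  bus=[BusUpgr]  L4: P0=M P1=I  mem[L4]=61

state = M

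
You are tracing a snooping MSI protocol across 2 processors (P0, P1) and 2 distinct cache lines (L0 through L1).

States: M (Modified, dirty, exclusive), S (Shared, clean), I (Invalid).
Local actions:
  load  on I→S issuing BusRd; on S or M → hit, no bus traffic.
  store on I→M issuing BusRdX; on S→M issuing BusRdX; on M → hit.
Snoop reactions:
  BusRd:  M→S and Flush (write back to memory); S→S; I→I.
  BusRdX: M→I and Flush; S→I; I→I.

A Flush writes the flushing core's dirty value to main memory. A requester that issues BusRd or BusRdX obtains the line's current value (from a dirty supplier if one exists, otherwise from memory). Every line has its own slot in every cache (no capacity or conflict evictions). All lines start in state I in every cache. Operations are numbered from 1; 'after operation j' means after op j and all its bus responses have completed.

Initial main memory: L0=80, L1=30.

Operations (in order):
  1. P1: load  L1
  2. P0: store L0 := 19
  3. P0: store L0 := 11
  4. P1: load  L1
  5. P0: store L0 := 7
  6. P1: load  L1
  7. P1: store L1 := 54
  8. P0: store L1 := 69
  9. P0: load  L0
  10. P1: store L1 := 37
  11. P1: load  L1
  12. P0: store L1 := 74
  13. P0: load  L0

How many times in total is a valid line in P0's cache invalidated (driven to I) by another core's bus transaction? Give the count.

step 1: P1: load  L1  ⟶  IS  (L1)  txn=BusRd  M[L1]=30
step 2: P0: store L0 := 19  ⟶  MI  (L0)  txn=BusRdX  M[L0]=80
step 3: P0: store L0 := 11  ⟶  MI  (L0)  txn=∅  M[L0]=80
step 4: P1: load  L1  ⟶  IS  (L1)  txn=∅  M[L1]=30
step 5: P0: store L0 := 7  ⟶  MI  (L0)  txn=∅  M[L0]=80
step 6: P1: load  L1  ⟶  IS  (L1)  txn=∅  M[L1]=30
step 7: P1: store L1 := 54  ⟶  IM  (L1)  txn=BusRdX  M[L1]=30
step 8: P0: store L1 := 69  ⟶  MI  (L1)  txn=BusRdX+Flush  M[L1]=54
step 9: P0: load  L0  ⟶  MI  (L0)  txn=∅  M[L0]=80
step 10: P1: store L1 := 37  ⟶  IM  (L1)  txn=BusRdX+Flush  M[L1]=69
step 11: P1: load  L1  ⟶  IM  (L1)  txn=∅  M[L1]=69
step 12: P0: store L1 := 74  ⟶  MI  (L1)  txn=BusRdX+Flush  M[L1]=37
step 13: P0: load  L0  ⟶  MI  (L0)  txn=∅  M[L0]=80

invalidations = 1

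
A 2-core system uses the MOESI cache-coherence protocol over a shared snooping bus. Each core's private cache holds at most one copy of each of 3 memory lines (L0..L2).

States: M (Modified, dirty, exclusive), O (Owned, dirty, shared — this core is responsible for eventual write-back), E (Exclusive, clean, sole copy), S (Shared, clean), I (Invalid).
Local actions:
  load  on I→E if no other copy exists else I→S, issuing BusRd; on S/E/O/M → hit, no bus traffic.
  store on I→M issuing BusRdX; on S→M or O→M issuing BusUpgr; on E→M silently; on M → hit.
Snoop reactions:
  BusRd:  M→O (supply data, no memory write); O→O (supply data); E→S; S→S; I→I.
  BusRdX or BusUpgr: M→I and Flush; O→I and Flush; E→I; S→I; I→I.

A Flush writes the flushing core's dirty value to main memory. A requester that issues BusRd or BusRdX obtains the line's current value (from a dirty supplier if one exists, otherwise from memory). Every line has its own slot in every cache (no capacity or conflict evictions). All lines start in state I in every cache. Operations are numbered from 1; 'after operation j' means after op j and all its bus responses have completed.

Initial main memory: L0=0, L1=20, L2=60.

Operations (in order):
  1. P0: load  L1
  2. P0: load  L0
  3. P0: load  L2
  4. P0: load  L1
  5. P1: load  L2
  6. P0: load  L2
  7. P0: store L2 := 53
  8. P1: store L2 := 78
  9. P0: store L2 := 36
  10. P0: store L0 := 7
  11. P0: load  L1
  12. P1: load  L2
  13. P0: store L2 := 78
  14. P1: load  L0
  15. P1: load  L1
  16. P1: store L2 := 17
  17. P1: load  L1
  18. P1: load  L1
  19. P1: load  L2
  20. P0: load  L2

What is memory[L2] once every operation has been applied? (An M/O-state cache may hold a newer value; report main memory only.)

memory[L2] = 78

  op1 P0: load  L1 → E/I on L1; bus BusRd; mem=20
  op2 P0: load  L0 → E/I on L0; bus BusRd; mem=0
  op3 P0: load  L2 → E/I on L2; bus BusRd; mem=60
  op4 P0: load  L1 → E/I on L1; bus (none); mem=20
  op5 P1: load  L2 → S/S on L2; bus BusRd; mem=60
  op6 P0: load  L2 → S/S on L2; bus (none); mem=60
  op7 P0: store L2 := 53 → M/I on L2; bus BusUpgr; mem=60
  op8 P1: store L2 := 78 → I/M on L2; bus BusRdX Flush; mem=53
  op9 P0: store L2 := 36 → M/I on L2; bus BusRdX Flush; mem=78
  op10 P0: store L0 := 7 → M/I on L0; bus (none); mem=0
  op11 P0: load  L1 → E/I on L1; bus (none); mem=20
  op12 P1: load  L2 → O/S on L2; bus BusRd; mem=78
  op13 P0: store L2 := 78 → M/I on L2; bus BusUpgr; mem=78
  op14 P1: load  L0 → O/S on L0; bus BusRd; mem=0
  op15 P1: load  L1 → S/S on L1; bus BusRd; mem=20
  op16 P1: store L2 := 17 → I/M on L2; bus BusRdX Flush; mem=78
  op17 P1: load  L1 → S/S on L1; bus (none); mem=20
  op18 P1: load  L1 → S/S on L1; bus (none); mem=20
  op19 P1: load  L2 → I/M on L2; bus (none); mem=78
  op20 P0: load  L2 → S/O on L2; bus BusRd; mem=78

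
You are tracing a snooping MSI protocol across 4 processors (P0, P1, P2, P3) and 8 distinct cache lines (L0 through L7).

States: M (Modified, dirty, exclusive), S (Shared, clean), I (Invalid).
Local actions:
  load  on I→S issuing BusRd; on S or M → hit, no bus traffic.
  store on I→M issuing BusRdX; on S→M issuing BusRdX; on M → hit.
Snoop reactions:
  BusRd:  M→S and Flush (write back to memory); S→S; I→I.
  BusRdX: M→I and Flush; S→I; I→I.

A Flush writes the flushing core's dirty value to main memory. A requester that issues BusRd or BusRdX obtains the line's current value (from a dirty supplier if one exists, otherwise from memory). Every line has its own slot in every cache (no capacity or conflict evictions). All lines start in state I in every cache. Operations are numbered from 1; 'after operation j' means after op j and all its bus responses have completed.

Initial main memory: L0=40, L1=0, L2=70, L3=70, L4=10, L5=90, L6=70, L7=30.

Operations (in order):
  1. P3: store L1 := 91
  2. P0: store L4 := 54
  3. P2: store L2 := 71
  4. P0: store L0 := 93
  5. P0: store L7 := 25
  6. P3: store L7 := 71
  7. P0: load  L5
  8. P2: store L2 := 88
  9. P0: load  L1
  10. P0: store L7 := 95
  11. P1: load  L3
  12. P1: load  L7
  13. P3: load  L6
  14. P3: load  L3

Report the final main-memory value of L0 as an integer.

[1] P3: store L1 := 91 | P0:I, P1:I, P2:I, P3:M(91) | bus: BusRdX
[2] P0: store L4 := 54 | P0:M(54), P1:I, P2:I, P3:I | bus: BusRdX
[3] P2: store L2 := 71 | P0:I, P1:I, P2:M(71), P3:I | bus: BusRdX
[4] P0: store L0 := 93 | P0:M(93), P1:I, P2:I, P3:I | bus: BusRdX
[5] P0: store L7 := 25 | P0:M(25), P1:I, P2:I, P3:I | bus: BusRdX
[6] P3: store L7 := 71 | P0:I, P1:I, P2:I, P3:M(71) | bus: BusRdX,Flush
[7] P0: load  L5 | P0:S(90), P1:I, P2:I, P3:I | bus: BusRd
[8] P2: store L2 := 88 | P0:I, P1:I, P2:M(88), P3:I | bus: none
[9] P0: load  L1 | P0:S(91), P1:I, P2:I, P3:S(91) | bus: BusRd,Flush
[10] P0: store L7 := 95 | P0:M(95), P1:I, P2:I, P3:I | bus: BusRdX,Flush
[11] P1: load  L3 | P0:I, P1:S(70), P2:I, P3:I | bus: BusRd
[12] P1: load  L7 | P0:S(95), P1:S(95), P2:I, P3:I | bus: BusRd,Flush
[13] P3: load  L6 | P0:I, P1:I, P2:I, P3:S(70) | bus: BusRd
[14] P3: load  L3 | P0:I, P1:S(70), P2:I, P3:S(70) | bus: BusRd

memory[L0] = 40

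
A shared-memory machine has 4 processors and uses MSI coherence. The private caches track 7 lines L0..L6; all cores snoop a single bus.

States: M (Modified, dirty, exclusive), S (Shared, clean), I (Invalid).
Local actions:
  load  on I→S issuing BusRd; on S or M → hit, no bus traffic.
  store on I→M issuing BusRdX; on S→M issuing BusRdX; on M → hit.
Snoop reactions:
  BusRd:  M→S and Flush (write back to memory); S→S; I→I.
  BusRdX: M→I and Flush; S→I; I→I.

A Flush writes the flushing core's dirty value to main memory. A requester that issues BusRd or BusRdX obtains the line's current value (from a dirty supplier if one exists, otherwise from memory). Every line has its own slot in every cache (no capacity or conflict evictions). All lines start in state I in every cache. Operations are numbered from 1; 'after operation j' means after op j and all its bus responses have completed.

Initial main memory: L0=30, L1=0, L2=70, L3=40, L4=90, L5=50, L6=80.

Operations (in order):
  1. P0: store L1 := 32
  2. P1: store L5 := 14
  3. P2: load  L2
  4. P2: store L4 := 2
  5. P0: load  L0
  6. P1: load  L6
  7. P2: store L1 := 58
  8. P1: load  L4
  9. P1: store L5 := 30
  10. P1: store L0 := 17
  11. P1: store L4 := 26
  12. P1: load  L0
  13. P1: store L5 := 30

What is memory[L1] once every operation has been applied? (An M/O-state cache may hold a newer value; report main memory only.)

step 1: P0: store L1 := 32  ⟶  MIII  (L1)  txn=BusRdX  M[L1]=0
step 2: P1: store L5 := 14  ⟶  IMII  (L5)  txn=BusRdX  M[L5]=50
step 3: P2: load  L2  ⟶  IISI  (L2)  txn=BusRd  M[L2]=70
step 4: P2: store L4 := 2  ⟶  IIMI  (L4)  txn=BusRdX  M[L4]=90
step 5: P0: load  L0  ⟶  SIII  (L0)  txn=BusRd  M[L0]=30
step 6: P1: load  L6  ⟶  ISII  (L6)  txn=BusRd  M[L6]=80
step 7: P2: store L1 := 58  ⟶  IIMI  (L1)  txn=BusRdX+Flush  M[L1]=32
step 8: P1: load  L4  ⟶  ISSI  (L4)  txn=BusRd+Flush  M[L4]=2
step 9: P1: store L5 := 30  ⟶  IMII  (L5)  txn=∅  M[L5]=50
step 10: P1: store L0 := 17  ⟶  IMII  (L0)  txn=BusRdX  M[L0]=30
step 11: P1: store L4 := 26  ⟶  IMII  (L4)  txn=BusRdX  M[L4]=2
step 12: P1: load  L0  ⟶  IMII  (L0)  txn=∅  M[L0]=30
step 13: P1: store L5 := 30  ⟶  IMII  (L5)  txn=∅  M[L5]=50

memory[L1] = 32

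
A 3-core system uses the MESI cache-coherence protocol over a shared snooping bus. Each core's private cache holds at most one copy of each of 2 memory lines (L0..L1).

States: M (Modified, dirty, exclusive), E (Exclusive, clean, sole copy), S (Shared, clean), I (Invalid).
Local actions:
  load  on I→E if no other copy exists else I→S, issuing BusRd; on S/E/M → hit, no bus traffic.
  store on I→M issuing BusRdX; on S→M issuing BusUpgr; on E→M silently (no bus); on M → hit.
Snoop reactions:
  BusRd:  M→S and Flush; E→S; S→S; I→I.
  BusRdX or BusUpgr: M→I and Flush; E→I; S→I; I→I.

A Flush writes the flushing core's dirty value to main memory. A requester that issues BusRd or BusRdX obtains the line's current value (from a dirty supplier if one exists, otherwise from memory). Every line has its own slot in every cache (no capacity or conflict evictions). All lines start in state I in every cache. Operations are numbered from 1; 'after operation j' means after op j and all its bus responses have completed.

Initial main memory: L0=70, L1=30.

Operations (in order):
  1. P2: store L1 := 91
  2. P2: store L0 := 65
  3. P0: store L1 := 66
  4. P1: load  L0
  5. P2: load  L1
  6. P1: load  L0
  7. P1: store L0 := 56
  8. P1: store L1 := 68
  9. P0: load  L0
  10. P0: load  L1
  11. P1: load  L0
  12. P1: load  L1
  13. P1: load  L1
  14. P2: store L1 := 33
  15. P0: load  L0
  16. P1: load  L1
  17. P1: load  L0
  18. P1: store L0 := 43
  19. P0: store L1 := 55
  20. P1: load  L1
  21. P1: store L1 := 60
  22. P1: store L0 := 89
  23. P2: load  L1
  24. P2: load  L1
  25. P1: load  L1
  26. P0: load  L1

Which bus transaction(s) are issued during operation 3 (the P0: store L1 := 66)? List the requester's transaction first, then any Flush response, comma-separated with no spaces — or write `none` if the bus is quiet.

bus = BusRdX,Flush

[1] P2: store L1 := 91 | P0:I, P1:I, P2:M(91) | bus: BusRdX
[2] P2: store L0 := 65 | P0:I, P1:I, P2:M(65) | bus: BusRdX
[3] P0: store L1 := 66 | P0:M(66), P1:I, P2:I | bus: BusRdX,Flush
[4] P1: load  L0 | P0:I, P1:S(65), P2:S(65) | bus: BusRd,Flush
[5] P2: load  L1 | P0:S(66), P1:I, P2:S(66) | bus: BusRd,Flush
[6] P1: load  L0 | P0:I, P1:S(65), P2:S(65) | bus: none
[7] P1: store L0 := 56 | P0:I, P1:M(56), P2:I | bus: BusUpgr
[8] P1: store L1 := 68 | P0:I, P1:M(68), P2:I | bus: BusRdX
[9] P0: load  L0 | P0:S(56), P1:S(56), P2:I | bus: BusRd,Flush
[10] P0: load  L1 | P0:S(68), P1:S(68), P2:I | bus: BusRd,Flush
[11] P1: load  L0 | P0:S(56), P1:S(56), P2:I | bus: none
[12] P1: load  L1 | P0:S(68), P1:S(68), P2:I | bus: none
[13] P1: load  L1 | P0:S(68), P1:S(68), P2:I | bus: none
[14] P2: store L1 := 33 | P0:I, P1:I, P2:M(33) | bus: BusRdX
[15] P0: load  L0 | P0:S(56), P1:S(56), P2:I | bus: none
[16] P1: load  L1 | P0:I, P1:S(33), P2:S(33) | bus: BusRd,Flush
[17] P1: load  L0 | P0:S(56), P1:S(56), P2:I | bus: none
[18] P1: store L0 := 43 | P0:I, P1:M(43), P2:I | bus: BusUpgr
[19] P0: store L1 := 55 | P0:M(55), P1:I, P2:I | bus: BusRdX
[20] P1: load  L1 | P0:S(55), P1:S(55), P2:I | bus: BusRd,Flush
[21] P1: store L1 := 60 | P0:I, P1:M(60), P2:I | bus: BusUpgr
[22] P1: store L0 := 89 | P0:I, P1:M(89), P2:I | bus: none
[23] P2: load  L1 | P0:I, P1:S(60), P2:S(60) | bus: BusRd,Flush
[24] P2: load  L1 | P0:I, P1:S(60), P2:S(60) | bus: none
[25] P1: load  L1 | P0:I, P1:S(60), P2:S(60) | bus: none
[26] P0: load  L1 | P0:S(60), P1:S(60), P2:S(60) | bus: BusRd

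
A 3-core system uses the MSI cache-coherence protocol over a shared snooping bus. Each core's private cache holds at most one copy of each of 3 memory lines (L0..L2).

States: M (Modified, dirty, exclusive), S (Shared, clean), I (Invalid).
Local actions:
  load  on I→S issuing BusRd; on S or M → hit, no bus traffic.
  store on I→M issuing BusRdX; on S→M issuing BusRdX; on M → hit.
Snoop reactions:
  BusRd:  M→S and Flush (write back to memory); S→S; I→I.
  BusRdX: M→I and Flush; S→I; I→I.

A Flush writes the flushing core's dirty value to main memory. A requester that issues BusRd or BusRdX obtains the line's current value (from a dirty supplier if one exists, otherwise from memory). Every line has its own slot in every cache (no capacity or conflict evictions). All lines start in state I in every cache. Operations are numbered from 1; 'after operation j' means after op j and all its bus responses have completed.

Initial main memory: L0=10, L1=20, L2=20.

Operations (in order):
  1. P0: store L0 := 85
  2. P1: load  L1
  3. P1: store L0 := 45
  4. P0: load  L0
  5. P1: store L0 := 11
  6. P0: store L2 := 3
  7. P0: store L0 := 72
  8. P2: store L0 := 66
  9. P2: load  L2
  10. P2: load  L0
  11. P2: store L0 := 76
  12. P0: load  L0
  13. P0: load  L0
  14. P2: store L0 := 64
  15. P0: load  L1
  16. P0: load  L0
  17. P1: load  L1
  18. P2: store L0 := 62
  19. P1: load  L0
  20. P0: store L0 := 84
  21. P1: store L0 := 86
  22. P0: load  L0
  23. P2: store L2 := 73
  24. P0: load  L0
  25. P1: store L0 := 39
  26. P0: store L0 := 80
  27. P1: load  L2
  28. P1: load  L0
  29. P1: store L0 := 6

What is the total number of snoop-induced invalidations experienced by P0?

  op1 P0: store L0 := 85 → M/I/I on L0; bus BusRdX; mem=10
  op2 P1: load  L1 → I/S/I on L1; bus BusRd; mem=20
  op3 P1: store L0 := 45 → I/M/I on L0; bus BusRdX Flush; mem=85
  op4 P0: load  L0 → S/S/I on L0; bus BusRd Flush; mem=45
  op5 P1: store L0 := 11 → I/M/I on L0; bus BusRdX; mem=45
  op6 P0: store L2 := 3 → M/I/I on L2; bus BusRdX; mem=20
  op7 P0: store L0 := 72 → M/I/I on L0; bus BusRdX Flush; mem=11
  op8 P2: store L0 := 66 → I/I/M on L0; bus BusRdX Flush; mem=72
  op9 P2: load  L2 → S/I/S on L2; bus BusRd Flush; mem=3
  op10 P2: load  L0 → I/I/M on L0; bus (none); mem=72
  op11 P2: store L0 := 76 → I/I/M on L0; bus (none); mem=72
  op12 P0: load  L0 → S/I/S on L0; bus BusRd Flush; mem=76
  op13 P0: load  L0 → S/I/S on L0; bus (none); mem=76
  op14 P2: store L0 := 64 → I/I/M on L0; bus BusRdX; mem=76
  op15 P0: load  L1 → S/S/I on L1; bus BusRd; mem=20
  op16 P0: load  L0 → S/I/S on L0; bus BusRd Flush; mem=64
  op17 P1: load  L1 → S/S/I on L1; bus (none); mem=20
  op18 P2: store L0 := 62 → I/I/M on L0; bus BusRdX; mem=64
  op19 P1: load  L0 → I/S/S on L0; bus BusRd Flush; mem=62
  op20 P0: store L0 := 84 → M/I/I on L0; bus BusRdX; mem=62
  op21 P1: store L0 := 86 → I/M/I on L0; bus BusRdX Flush; mem=84
  op22 P0: load  L0 → S/S/I on L0; bus BusRd Flush; mem=86
  op23 P2: store L2 := 73 → I/I/M on L2; bus BusRdX; mem=3
  op24 P0: load  L0 → S/S/I on L0; bus (none); mem=86
  op25 P1: store L0 := 39 → I/M/I on L0; bus BusRdX; mem=86
  op26 P0: store L0 := 80 → M/I/I on L0; bus BusRdX Flush; mem=39
  op27 P1: load  L2 → I/S/S on L2; bus BusRd Flush; mem=73
  op28 P1: load  L0 → S/S/I on L0; bus BusRd Flush; mem=80
  op29 P1: store L0 := 6 → I/M/I on L0; bus BusRdX; mem=80

invalidations = 9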